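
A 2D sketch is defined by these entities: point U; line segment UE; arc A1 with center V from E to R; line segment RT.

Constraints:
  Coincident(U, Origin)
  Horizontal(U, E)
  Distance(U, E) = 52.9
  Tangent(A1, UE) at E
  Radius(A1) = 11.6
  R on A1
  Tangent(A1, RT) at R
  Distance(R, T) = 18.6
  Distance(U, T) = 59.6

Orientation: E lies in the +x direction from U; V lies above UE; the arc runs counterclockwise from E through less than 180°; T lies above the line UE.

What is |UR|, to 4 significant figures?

64.58

U is at the origin; U and E share the same y with |UE| = 52.9 and E on the +x side, so E = (52.90, 0.000). The tangent condition forces VE to be normal to UE, so V = E + (0, 11.6) = (52.90, 11.60). Since VR ⟂ RT (tangency), |VT| = √(11.6² + 18.6²) = 21.92 regardless of where R sits on A1. So T lies on both circle(U, 59.6) and circle(V, 21.92); the above-UE intersection is T = (49.46, 33.25). R is the foot of the tangent from T: R = (61.66, 19.21).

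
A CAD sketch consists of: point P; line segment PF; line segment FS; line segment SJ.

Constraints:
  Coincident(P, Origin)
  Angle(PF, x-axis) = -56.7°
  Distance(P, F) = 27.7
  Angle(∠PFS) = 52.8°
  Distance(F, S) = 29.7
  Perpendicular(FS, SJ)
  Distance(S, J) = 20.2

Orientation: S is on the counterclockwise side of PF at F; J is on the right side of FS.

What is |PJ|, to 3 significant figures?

44.2

∠PFS = 52.8°, so FS runs at -56.7° + (180° − 52.8°) = 70.5° from the x-axis; with |FS| = 29.7, S = F + 29.7·(cos 70.5°, sin 70.5°) = (25.1, 4.84). The perpendicularity gives SJ at right angles to FS; with |SJ| = 20.2 on the right of FS, J = S + 20.2·(0.943, -0.334) = (44.2, -1.90). Then |PJ| = |J − P| = 44.2.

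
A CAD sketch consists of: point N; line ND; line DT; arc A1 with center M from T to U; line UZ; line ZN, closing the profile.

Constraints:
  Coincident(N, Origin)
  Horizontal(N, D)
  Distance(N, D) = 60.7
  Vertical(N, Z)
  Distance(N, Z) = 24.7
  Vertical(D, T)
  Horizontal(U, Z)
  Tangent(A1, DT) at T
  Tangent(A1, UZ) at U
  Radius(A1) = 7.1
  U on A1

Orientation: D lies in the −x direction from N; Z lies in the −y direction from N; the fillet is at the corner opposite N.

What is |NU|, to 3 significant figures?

59.0

N is at the origin; N and D share the same y with |ND| = 60.7 and D on the −x side, so D = (-60.7, 0.00). NZ is vertical with |NZ| = 24.7 and Z on the −y side, so Z = (0.00, -24.7). The virtual corner opposite N is at (-60.7, -24.7). Tangency of A1 to DT means the radius MT is perpendicular to DT and the tangent condition forces MU to be normal to UZ, with radius 7.1, so the center M sits 7.1 in from both sides at M = (-53.6, -17.6). That places the tangent points at T = (-60.7, -17.6) on DT and U = (-53.6, -24.7) on UZ. Then |NU| = |U − N| = 59.0.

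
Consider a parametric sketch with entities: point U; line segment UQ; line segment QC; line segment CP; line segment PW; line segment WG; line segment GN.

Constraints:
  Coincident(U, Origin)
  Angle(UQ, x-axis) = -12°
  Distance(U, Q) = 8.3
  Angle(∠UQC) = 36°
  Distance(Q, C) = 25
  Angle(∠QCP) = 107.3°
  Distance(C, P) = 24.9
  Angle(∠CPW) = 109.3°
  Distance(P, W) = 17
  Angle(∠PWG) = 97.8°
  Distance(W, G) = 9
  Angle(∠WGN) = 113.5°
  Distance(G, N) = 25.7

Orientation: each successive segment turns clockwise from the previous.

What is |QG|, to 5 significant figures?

30.172

U is at the origin; UQ runs at -12.0° with length 8.3, so Q = (8.1186, -1.7257). ∠UQC = 36.0° gives QC at -156.00° from the x-axis; with |QC| = 25.0, C = (-14.720, -11.894). ∠QCP = 107.3° gives CP at 131.30° from the x-axis; with |CP| = 24.9, P = (-31.154, 6.8124). ∠CPW = 109.3° gives PW at 60.600° from the x-axis; with |PW| = 17.0, W = (-22.809, 21.623). ∠PWG = 97.8° gives WG at -21.600° from the x-axis; with |WG| = 9.0, G = (-14.441, 18.310). Then |QG| = |G − Q| = 30.172.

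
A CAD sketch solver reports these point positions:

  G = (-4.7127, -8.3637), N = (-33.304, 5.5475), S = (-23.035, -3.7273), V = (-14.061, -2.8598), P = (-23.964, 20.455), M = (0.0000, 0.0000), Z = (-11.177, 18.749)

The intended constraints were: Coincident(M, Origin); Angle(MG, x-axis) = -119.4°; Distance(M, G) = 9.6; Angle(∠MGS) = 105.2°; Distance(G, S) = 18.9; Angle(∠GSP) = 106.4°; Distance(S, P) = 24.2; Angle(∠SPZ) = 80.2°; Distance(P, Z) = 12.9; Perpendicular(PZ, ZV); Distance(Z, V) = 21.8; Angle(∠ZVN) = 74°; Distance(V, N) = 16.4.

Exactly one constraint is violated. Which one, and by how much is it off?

Distance(V, N) = 16.4 — off by 4.60.

M = (0.00, 0.00) ✓; MG at -119.4° ✓; |MG| = 9.600 ✓; ∠MGS = 105.2° ✓; |GS| = 18.90 ✓; ∠GSP = 106.4° ✓; |SP| = 24.20 ✓; ∠SPZ = 80.20° ✓; |PZ| = 12.90 ✓; ∠(PZ, ZV) = 90.00° ✓; |ZV| = 21.80 ✓; ∠ZVN = 74.00° ✓; |VN| = 21.00 ✗.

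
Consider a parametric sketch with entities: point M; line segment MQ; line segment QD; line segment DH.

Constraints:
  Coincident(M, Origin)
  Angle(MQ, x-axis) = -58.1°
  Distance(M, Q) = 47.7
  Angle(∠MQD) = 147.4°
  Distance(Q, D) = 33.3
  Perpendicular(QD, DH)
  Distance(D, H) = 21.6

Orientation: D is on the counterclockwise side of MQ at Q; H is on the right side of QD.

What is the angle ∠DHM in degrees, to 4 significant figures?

57.23°

M is at the origin; MQ runs at -58.1° with length 47.7, so Q = 47.7·(cos -58.1°, sin -58.1°) = (25.21, -40.50). ∠MQD = 147.4°, so QD runs at -58.1° + (180° − 147.4°) = -25.50° from the x-axis; with |QD| = 33.3, D = Q + 33.3·(cos -25.50°, sin -25.50°) = (55.26, -54.83). QD ⟂ DH; with |DH| = 21.6 on the right of QD, H = D + 21.6·(-0.4305, -0.9026) = (45.96, -74.33). Then cos ∠DHM = HD·HM / (|HD||HM|), giving 57.23°.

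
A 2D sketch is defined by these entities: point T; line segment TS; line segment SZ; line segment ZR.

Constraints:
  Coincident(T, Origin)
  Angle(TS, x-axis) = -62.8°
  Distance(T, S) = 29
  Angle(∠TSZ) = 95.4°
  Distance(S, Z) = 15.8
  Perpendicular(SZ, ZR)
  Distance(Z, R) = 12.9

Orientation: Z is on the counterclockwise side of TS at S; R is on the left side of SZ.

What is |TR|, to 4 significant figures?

24.46

T is at the origin; TS runs at -62.8° with length 29.0, so S = 29.0·(cos -62.8°, sin -62.8°) = (13.26, -25.79). ∠TSZ = 95.4°, so SZ runs at -62.8° + (180° − 95.4°) = 21.80° from the x-axis; with |SZ| = 15.8, Z = S + 15.8·(cos 21.80°, sin 21.80°) = (27.93, -19.93). The perpendicularity gives ZR at right angles to SZ; with |ZR| = 12.9 on the left of SZ, R = Z + 12.9·(-0.3714, 0.9285) = (23.14, -7.948). Then |TR| = |R − T| = 24.46.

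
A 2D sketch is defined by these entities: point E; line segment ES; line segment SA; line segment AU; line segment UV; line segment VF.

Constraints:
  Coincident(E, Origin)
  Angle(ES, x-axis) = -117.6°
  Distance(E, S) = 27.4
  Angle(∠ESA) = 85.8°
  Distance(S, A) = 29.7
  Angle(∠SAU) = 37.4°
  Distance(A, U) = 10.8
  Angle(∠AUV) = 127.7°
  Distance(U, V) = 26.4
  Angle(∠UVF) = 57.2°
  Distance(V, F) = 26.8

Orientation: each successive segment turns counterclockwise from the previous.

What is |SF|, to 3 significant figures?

23.9

E is at the origin; ES runs at -117.6° with length 27.4, so S = (-12.7, -24.3). ∠ESA = 85.8° gives SA at -23.4° from the x-axis; with |SA| = 29.7, A = (14.6, -36.1). ∠SAU = 37.4° gives AU at 119° from the x-axis; with |AU| = 10.8, U = (9.29, -26.6). ∠AUV = 127.7° gives UV at 172° from the x-axis; with |UV| = 26.4, V = (-16.8, -22.7). ∠UVF = 57.2° gives VF at -65.7° from the x-axis; with |VF| = 26.8, F = (-5.79, -47.2). Then |SF| = |F − S| = 23.9.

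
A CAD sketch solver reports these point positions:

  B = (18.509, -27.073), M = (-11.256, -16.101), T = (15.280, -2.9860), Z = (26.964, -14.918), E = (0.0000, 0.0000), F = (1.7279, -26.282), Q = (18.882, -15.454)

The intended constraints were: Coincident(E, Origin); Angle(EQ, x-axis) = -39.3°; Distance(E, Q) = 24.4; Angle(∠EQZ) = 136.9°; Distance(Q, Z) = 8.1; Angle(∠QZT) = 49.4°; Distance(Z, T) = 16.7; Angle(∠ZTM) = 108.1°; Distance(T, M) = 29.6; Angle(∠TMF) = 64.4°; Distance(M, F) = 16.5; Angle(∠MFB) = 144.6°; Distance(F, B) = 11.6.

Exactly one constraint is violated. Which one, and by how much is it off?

Distance(F, B) = 11.6 — off by 5.20.

E = (0.00, 0.00) ✓; EQ at -39.30° ✓; |EQ| = 24.40 ✓; ∠EQZ = 136.9° ✓; |QZ| = 8.100 ✓; ∠QZT = 49.40° ✓; |ZT| = 16.70 ✓; ∠ZTM = 108.1° ✓; |TM| = 29.60 ✓; ∠TMF = 64.40° ✓; |MF| = 16.50 ✓; ∠MFB = 144.6° ✓; |FB| = 16.80 ✗.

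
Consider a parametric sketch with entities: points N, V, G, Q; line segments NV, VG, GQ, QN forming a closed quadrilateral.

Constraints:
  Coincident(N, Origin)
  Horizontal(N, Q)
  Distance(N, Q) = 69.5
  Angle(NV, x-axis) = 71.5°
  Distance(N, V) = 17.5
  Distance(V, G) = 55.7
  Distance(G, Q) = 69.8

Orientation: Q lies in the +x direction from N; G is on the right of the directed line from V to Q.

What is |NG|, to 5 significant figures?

40.450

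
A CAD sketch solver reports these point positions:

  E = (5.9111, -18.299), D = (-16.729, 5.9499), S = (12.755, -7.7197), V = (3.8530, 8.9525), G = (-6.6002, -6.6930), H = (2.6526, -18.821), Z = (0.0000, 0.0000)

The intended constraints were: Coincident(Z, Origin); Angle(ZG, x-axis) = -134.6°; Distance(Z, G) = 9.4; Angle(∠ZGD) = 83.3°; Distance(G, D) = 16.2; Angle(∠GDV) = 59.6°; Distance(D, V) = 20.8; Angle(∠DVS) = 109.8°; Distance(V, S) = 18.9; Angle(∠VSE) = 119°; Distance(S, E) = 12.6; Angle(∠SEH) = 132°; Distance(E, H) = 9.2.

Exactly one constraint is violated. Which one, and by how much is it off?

Distance(E, H) = 9.2 — off by 5.90.

Z = (0.00, 0.00) ✓; ZG at -134.6° ✓; |ZG| = 9.400 ✓; ∠ZGD = 83.30° ✓; |GD| = 16.20 ✓; ∠GDV = 59.60° ✓; |DV| = 20.80 ✓; ∠DVS = 109.8° ✓; |VS| = 18.90 ✓; ∠VSE = 119.0° ✓; |SE| = 12.60 ✓; ∠SEH = 132.0° ✓; |EH| = 3.300 ✗.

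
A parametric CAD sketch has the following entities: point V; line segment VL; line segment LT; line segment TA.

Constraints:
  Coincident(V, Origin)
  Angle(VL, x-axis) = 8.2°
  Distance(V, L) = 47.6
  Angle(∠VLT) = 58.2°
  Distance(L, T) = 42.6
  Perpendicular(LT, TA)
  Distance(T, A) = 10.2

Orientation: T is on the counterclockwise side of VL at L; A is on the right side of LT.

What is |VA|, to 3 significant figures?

53.6

V is at the origin; VL runs at 8.2° with length 47.6, so L = 47.6·(cos 8.2°, sin 8.2°) = (47.1, 6.79). ∠VLT = 58.2°, so LT runs at 8.2° + (180° − 58.2°) = 130° from the x-axis; with |LT| = 42.6, T = L + 42.6·(cos 130°, sin 130°) = (19.7, 39.4). LT is perpendicular to TA; with |TA| = 10.2 on the right of LT, A = T + 10.2·(0.766, 0.643) = (27.5, 46.0). Then |VA| = |A − V| = 53.6.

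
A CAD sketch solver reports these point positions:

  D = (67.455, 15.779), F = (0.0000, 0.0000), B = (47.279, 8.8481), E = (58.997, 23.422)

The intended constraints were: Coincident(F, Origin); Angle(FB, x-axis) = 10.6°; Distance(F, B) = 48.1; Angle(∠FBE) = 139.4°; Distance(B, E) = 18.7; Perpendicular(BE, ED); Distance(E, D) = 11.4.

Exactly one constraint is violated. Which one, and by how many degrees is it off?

Perpendicular(BE, ED) — off by 3.30°.

F = (0.00, 0.00) ✓; FB at 10.60° ✓; |FB| = 48.10 ✓; ∠FBE = 139.4° ✓; |BE| = 18.70 ✓; ∠(BE, ED) = 93.30° ✗; |ED| = 11.40 ✓.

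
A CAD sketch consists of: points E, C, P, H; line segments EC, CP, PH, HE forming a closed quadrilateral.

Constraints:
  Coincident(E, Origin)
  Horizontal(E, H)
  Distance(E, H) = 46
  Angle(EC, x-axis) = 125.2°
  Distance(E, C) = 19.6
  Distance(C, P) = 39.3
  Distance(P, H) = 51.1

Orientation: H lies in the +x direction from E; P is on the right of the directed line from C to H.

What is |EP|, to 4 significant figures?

21.70

Checks: |CP| = 39.30 ✓; |PH| = 51.10 ✓.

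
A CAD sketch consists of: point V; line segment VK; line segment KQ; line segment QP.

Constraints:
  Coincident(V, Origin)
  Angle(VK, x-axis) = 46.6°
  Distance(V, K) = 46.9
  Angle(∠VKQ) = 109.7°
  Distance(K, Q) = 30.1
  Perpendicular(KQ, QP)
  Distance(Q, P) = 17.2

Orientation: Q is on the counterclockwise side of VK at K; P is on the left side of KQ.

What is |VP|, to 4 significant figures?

53.24

∠VKQ = 109.7°, so KQ runs at 46.6° + (180° − 109.7°) = 116.9° from the x-axis; with |KQ| = 30.1, Q = K + 30.1·(cos 116.9°, sin 116.9°) = (18.61, 60.92). KQ ⟂ QP; with |QP| = 17.2 on the left of KQ, P = Q + 17.2·(-0.8918, -0.4524) = (3.267, 53.14). Then |VP| = |P − V| = 53.24.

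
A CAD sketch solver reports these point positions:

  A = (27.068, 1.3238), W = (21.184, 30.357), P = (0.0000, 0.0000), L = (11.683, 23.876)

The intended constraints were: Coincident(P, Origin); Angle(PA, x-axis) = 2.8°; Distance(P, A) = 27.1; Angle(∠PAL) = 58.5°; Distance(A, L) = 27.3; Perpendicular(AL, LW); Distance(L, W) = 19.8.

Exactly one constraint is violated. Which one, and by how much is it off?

Distance(L, W) = 19.8 — off by 8.30.

P = (0.00, 0.00) ✓; PA at 2.800° ✓; |PA| = 27.10 ✓; ∠PAL = 58.50° ✓; |AL| = 27.30 ✓; ∠(AL, LW) = 90.00° ✓; |LW| = 11.50 ✗.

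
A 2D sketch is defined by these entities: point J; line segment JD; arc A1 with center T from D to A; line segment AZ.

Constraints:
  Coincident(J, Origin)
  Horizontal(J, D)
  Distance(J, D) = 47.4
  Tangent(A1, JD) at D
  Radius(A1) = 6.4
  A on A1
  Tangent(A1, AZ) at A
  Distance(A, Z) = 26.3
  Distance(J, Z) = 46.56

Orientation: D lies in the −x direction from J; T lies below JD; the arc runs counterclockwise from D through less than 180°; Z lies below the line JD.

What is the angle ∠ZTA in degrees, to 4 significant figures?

76.32°

J is at the origin; J and D share the same y with |JD| = 47.4 and D on the −x side, so D = (-47.40, 0.000). The tangent condition forces TD to be normal to JD, so T = D + (0, -6.4) = (-47.40, -6.400). Since TA ⟂ AZ (tangency), |TZ| = √(6.4² + 26.3²) = 27.07 regardless of where A sits on A1. So Z lies on both circle(J, 46.56) and circle(T, 27.07); the below-JD intersection is Z = (-35.15, -30.54). A is the foot of the tangent from Z: A = (-52.26, -10.56).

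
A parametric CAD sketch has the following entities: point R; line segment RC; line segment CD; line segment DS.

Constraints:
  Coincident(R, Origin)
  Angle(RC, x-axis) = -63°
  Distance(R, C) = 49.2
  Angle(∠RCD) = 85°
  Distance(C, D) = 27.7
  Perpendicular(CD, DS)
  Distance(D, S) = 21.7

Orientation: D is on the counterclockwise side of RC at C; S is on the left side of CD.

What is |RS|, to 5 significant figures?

35.974

R is at the origin; RC runs at -63.0° with length 49.2, so C = 49.2·(cos -63.0°, sin -63.0°) = (22.336, -43.838). ∠RCD = 85.0°, so CD runs at -63.0° + (180° − 85.0°) = 32.000° from the x-axis; with |CD| = 27.7, D = C + 27.7·(cos 32.000°, sin 32.000°) = (45.827, -29.159). The perpendicularity gives DS at right angles to CD; with |DS| = 21.7 on the left of CD, S = D + 21.7·(-0.52992, 0.84805) = (34.328, -10.756). Then |RS| = |S − R| = 35.974.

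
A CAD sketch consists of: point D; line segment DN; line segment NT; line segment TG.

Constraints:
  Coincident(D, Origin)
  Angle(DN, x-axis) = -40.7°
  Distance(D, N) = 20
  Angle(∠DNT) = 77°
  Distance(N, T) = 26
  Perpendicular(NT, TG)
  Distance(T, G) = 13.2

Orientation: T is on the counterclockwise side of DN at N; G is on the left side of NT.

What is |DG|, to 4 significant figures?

22.40

∠DNT = 77.0°, so NT runs at -40.7° + (180° − 77.0°) = 62.30° from the x-axis; with |NT| = 26.0, T = N + 26.0·(cos 62.30°, sin 62.30°) = (27.25, 9.978). The perpendicularity gives TG at right angles to NT; with |TG| = 13.2 on the left of NT, G = T + 13.2·(-0.8854, 0.4648) = (15.56, 16.11). Then |DG| = |G − D| = 22.40.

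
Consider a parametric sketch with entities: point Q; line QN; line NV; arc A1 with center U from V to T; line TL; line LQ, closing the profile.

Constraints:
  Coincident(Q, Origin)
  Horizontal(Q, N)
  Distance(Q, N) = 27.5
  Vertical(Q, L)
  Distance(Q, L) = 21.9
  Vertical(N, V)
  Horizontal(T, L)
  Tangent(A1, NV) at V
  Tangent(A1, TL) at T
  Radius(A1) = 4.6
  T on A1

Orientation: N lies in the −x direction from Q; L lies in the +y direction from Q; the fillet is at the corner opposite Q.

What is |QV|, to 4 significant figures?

32.49

Q is at the origin; QN is horizontal with |QN| = 27.5 and N on the −x side, so N = (-27.50, 0.000). QL is vertical with |QL| = 21.9 and L on the +y side, so L = (0.000, 21.90). The virtual corner opposite Q is at (-27.50, 21.90). Since A1 is tangent to NV there, UV ⟂ NV and since A1 is tangent to TL there, UT ⟂ TL, with radius 4.6, so the center U sits 4.6 in from both sides at U = (-22.90, 17.30). That places the tangent points at V = (-27.50, 17.30) on NV and T = (-22.90, 21.90) on TL. Then |QV| = |V − Q| = 32.49.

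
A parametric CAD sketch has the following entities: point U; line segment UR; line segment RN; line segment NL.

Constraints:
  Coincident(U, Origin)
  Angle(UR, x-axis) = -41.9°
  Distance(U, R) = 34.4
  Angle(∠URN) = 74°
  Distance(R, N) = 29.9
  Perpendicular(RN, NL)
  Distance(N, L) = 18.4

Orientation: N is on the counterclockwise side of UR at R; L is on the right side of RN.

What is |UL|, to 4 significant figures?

55.37

U is at the origin; UR runs at -41.9° with length 34.4, so R = 34.4·(cos -41.9°, sin -41.9°) = (25.60, -22.97). ∠URN = 74.0°, so RN runs at -41.9° + (180° − 74.0°) = 64.10° from the x-axis; with |RN| = 29.9, N = R + 29.9·(cos 64.10°, sin 64.10°) = (38.66, 3.923). The perpendicularity gives NL at right angles to RN; with |NL| = 18.4 on the right of RN, L = N + 18.4·(0.8996, -0.4368) = (55.22, -4.114). Then |UL| = |L − U| = 55.37.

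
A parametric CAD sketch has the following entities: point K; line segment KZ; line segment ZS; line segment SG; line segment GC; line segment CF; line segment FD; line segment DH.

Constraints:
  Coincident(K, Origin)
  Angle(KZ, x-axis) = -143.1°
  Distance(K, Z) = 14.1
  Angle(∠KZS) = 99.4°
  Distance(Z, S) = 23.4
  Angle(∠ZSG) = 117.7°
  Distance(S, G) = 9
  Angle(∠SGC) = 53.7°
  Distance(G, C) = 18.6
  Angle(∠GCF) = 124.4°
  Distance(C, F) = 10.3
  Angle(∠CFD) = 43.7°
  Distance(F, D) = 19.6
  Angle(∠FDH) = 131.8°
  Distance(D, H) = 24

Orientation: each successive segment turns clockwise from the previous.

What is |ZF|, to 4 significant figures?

6.235

K is at the origin; KZ runs at -143.1° with length 14.1, so Z = (-11.28, -8.466). ∠KZS = 99.4° gives ZS at 136.3° from the x-axis; with |ZS| = 23.4, S = (-28.19, 7.701). ∠ZSG = 117.7° gives SG at 74.00° from the x-axis; with |SG| = 9.0, G = (-25.71, 16.35). ∠SGC = 53.7° gives GC at -52.30° from the x-axis; with |GC| = 18.6, C = (-14.34, 1.635). ∠GCF = 124.4° gives CF at -107.9° from the x-axis; with |CF| = 10.3, F = (-17.50, -8.166). Then |ZF| = |F − Z| = 6.235.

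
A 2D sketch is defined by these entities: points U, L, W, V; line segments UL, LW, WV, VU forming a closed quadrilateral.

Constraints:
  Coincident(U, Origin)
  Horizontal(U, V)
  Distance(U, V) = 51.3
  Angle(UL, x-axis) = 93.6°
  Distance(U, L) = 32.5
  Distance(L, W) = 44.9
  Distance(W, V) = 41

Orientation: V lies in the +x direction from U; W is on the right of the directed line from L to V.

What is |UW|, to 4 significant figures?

15.55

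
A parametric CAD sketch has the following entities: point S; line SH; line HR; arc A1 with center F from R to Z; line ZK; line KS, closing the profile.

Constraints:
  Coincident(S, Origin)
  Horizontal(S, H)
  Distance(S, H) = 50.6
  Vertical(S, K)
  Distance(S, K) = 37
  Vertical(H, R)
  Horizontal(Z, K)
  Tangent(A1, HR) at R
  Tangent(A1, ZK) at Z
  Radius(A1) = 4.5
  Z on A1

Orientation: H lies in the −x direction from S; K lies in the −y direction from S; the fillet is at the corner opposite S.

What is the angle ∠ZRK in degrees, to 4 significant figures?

39.92°

The virtual corner opposite S is at (-50.60, -37.00). The tangent condition forces FR to be normal to HR and A1 meets ZK tangentially, so FZ is at right angles to ZK, with radius 4.5, so the center F sits 4.5 in from both sides at F = (-46.10, -32.50). That places the tangent points at R = (-50.60, -32.50) on HR and Z = (-46.10, -37.00) on ZK. Then cos ∠ZRK = RZ·RK / (|RZ||RK|), giving 39.92°.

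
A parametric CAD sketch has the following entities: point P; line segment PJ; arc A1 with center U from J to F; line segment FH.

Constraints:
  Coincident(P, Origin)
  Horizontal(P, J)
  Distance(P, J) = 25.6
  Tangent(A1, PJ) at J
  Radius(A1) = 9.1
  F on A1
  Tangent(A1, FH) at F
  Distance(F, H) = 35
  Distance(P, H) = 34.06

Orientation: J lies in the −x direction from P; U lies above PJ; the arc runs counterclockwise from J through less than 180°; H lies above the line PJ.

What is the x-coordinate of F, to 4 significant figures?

-17.87

P is at the origin; P and J share the same y with |PJ| = 25.6 and J on the −x side, so J = (-25.60, 0.000). The tangent condition forces UJ to be normal to PJ, so U = J + (0, 9.1) = (-25.60, 9.100). Since UF ⟂ FH (tangency), |UH| = √(9.1² + 35.0²) = 36.16 regardless of where F sits on A1. So H lies on both circle(P, 34.06) and circle(U, 36.16); the above-PJ intersection is H = (0.5734, 34.06). F is the foot of the tangent from H: F = (-17.87, 4.306).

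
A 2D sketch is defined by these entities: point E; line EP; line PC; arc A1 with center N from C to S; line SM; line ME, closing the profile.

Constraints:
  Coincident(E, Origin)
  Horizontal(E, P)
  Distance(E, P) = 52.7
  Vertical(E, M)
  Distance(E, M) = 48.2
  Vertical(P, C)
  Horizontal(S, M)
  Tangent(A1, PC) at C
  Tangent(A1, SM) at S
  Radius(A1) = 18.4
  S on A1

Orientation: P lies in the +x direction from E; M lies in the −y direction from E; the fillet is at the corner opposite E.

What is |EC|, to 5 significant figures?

60.542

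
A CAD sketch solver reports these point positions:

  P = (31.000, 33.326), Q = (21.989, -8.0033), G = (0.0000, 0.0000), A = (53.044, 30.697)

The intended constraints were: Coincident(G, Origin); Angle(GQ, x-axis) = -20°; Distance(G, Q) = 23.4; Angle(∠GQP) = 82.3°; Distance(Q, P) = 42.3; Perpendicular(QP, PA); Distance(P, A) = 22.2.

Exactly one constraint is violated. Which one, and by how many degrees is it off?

Perpendicular(QP, PA) — off by 5.50°.

G = (0.00, 0.00) ✓; GQ at -20.00° ✓; |GQ| = 23.40 ✓; ∠GQP = 82.30° ✓; |QP| = 42.30 ✓; ∠(QP, PA) = 84.50° ✗; |PA| = 22.20 ✓.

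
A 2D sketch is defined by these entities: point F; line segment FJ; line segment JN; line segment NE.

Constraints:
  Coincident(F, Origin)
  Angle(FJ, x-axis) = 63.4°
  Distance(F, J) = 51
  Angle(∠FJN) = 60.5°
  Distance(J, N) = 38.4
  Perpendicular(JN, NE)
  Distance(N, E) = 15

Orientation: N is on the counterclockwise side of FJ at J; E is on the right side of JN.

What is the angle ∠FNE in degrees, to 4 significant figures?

163.3°

F is at the origin; FJ runs at 63.4° with length 51.0, so J = 51.0·(cos 63.4°, sin 63.4°) = (22.84, 45.60). ∠FJN = 60.5°, so JN runs at 63.4° + (180° − 60.5°) = 182.9° from the x-axis; with |JN| = 38.4, N = J + 38.4·(cos 182.9°, sin 182.9°) = (-15.52, 43.66). The perpendicularity gives NE at right angles to JN; with |NE| = 15.0 on the right of JN, E = N + 15.0·(-0.05059, 0.9987) = (-16.27, 58.64). Then cos ∠FNE = NF·NE / (|NF||NE|), giving 163.3°.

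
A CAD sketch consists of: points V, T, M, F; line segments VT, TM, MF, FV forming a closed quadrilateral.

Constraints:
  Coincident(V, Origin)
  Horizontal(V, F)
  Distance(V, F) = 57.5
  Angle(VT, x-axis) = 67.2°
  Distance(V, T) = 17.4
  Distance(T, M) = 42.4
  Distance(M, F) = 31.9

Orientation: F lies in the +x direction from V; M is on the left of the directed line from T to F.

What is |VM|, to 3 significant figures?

55.6

V is at the origin; VF is horizontal with |VF| = 57.5 and F in +x, so F = (57.5, 0). VT runs at 67.2° with |VT| = 17.4, so T = (6.74, 16.0). M is determined by |TM| = 42.4 and |MF| = 31.9 together: it lies at the intersection of circle(T, 42.4) and circle(F, 31.9). With |TF| = 53.2, the foot of the radical line on TF is 33.9 from T and the perpendicular offset is √(42.4² − 33.9²) = 25.4. Taking the left-of-TF solution: M = (46.8, 30.0).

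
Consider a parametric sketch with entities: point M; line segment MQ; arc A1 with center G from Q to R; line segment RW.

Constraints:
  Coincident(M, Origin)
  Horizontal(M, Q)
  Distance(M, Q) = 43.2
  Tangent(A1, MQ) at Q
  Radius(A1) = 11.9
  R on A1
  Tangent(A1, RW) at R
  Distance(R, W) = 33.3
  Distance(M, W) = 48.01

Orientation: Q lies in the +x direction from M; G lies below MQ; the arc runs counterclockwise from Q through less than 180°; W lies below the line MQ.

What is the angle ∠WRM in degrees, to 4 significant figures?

92.94°

Checks: |GQ| = 11.90 ✓; |GR| = 11.90 ✓; ∠(GR, RW) = 90.00° ✓; |RW| = 33.30 ✓; |MW| = 48.01 ✓.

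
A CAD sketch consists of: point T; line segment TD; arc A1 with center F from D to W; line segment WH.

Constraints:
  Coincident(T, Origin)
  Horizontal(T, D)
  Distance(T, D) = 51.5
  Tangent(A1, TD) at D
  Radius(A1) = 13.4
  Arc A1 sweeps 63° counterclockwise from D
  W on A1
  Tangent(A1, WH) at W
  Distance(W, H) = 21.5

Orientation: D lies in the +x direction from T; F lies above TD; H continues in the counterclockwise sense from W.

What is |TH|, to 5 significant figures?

77.840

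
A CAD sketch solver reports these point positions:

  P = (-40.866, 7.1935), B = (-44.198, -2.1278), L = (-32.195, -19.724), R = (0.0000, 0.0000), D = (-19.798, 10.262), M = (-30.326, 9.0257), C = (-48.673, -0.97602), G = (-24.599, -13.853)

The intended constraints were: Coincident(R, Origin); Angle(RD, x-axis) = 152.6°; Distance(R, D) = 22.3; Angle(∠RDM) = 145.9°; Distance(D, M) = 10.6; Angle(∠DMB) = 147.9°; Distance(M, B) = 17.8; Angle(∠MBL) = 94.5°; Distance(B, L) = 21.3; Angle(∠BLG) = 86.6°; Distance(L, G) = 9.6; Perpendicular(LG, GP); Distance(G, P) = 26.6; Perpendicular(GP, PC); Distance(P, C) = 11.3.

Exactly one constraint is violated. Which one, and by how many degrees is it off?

Perpendicular(GP, PC) — off by 8.60°.

R = (0.00, 0.00) ✓; RD at 152.6° ✓; |RD| = 22.30 ✓; ∠RDM = 145.9° ✓; |DM| = 10.60 ✓; ∠DMB = 147.9° ✓; |MB| = 17.80 ✓; ∠MBL = 94.50° ✓; |BL| = 21.30 ✓; ∠BLG = 86.60° ✓; |LG| = 9.600 ✓; ∠(LG, GP) = 90.00° ✓; |GP| = 26.60 ✓; ∠(GP, PC) = 98.60° ✗; |PC| = 11.30 ✓.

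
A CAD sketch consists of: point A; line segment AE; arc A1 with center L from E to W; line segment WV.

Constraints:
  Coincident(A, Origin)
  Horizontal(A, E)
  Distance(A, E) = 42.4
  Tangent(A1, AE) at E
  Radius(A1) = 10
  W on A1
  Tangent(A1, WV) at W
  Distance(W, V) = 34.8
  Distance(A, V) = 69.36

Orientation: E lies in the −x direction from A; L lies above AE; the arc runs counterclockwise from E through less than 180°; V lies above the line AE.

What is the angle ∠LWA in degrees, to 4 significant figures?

122.3°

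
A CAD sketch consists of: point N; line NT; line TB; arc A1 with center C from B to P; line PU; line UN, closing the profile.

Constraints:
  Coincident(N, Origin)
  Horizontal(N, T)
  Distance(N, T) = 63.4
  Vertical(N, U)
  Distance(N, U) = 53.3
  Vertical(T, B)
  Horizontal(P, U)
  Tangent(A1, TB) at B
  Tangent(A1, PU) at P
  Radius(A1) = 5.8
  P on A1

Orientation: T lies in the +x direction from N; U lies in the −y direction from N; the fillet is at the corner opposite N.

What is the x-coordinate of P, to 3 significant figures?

57.6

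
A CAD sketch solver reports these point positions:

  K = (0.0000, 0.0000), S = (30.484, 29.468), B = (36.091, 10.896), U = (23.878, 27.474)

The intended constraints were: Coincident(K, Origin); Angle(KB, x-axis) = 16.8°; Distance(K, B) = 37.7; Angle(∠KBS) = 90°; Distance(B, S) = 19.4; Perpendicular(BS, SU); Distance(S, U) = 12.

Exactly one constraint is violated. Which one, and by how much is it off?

Distance(S, U) = 12 — off by 5.10.

K = (0.00, 0.00) ✓; KB at 16.80° ✓; |KB| = 37.70 ✓; ∠KBS = 90.00° ✓; |BS| = 19.40 ✓; ∠(BS, SU) = 90.00° ✓; |SU| = 6.900 ✗.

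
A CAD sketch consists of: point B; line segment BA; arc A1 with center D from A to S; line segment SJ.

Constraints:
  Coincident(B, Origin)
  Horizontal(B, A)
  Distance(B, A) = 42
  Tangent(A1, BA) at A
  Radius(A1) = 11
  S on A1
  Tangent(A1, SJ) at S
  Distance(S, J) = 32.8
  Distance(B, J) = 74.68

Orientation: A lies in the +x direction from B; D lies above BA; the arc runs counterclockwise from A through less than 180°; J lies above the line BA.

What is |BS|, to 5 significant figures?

52.560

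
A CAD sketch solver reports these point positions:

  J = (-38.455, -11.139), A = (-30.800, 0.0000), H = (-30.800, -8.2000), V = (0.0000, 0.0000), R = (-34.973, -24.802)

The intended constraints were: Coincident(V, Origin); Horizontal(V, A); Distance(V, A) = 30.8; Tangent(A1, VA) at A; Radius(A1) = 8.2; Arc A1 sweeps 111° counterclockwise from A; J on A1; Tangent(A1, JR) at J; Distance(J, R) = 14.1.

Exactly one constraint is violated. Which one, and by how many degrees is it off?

Tangent(A1, JR) at J — off by 6.71°.

V = (0.00, 0.00) ✓; V.y = 0.00, A.y = 0.00 ✓; |VA| = 30.80 ✓; ∠(HA, AV) = 90.00° ✓; |HA| = 8.200 ✓; bearing(H→J) − bearing(H→A) = 111.0° ✓; |HJ| = 8.200 ✓; ∠(HJ, JR) = 96.71° ✗; |JR| = 14.10 ✓.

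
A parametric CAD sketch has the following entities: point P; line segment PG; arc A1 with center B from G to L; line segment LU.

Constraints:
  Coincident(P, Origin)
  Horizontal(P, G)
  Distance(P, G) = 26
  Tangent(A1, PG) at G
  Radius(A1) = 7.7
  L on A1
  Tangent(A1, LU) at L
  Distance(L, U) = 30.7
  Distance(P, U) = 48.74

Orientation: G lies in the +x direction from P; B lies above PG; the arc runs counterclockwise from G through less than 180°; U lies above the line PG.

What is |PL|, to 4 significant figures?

34.76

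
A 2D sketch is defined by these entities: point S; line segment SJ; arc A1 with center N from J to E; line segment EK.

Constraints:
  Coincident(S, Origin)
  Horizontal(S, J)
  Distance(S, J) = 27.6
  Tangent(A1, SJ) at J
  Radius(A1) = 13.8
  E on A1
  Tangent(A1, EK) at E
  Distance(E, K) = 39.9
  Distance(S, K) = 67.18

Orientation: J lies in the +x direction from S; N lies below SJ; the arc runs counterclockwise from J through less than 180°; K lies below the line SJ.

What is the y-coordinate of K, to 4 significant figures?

-54.28

S is at the origin; SJ is horizontal with |SJ| = 27.6 and J on the +x side, so J = (27.60, 0.000). Tangency of A1 to SJ means the radius NJ is perpendicular to SJ, so N = J + (0, -13.8) = (27.60, -13.80). Since NE ⟂ EK (tangency), |NK| = √(13.8² + 39.9²) = 42.22 regardless of where E sits on A1. So K lies on both circle(S, 67.18) and circle(N, 42.22); the below-SJ intersection is K = (39.58, -54.28). E is the foot of the tangent from K: E = (16.37, -21.83).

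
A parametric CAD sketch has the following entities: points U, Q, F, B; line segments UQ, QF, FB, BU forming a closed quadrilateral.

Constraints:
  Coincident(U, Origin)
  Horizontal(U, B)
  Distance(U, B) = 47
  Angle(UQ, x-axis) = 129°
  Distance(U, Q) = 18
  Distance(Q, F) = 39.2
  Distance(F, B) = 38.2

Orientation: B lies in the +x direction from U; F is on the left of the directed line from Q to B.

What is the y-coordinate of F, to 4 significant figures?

30.62

Checks: |QF| = 39.20 ✓; |FB| = 38.20 ✓.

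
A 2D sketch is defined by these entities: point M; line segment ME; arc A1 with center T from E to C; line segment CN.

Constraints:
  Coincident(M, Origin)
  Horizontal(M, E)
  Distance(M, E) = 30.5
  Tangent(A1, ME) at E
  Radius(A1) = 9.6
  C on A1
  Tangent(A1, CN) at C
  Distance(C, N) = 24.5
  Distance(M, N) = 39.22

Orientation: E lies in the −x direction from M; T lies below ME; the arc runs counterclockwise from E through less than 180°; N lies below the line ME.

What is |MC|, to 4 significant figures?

40.74

Checks: M = (0.00, 0.00) ✓; |TC| = 9.600 ✓; ∠(TC, CN) = 90.00° ✓; |CN| = 24.50 ✓; |MN| = 39.22 ✓.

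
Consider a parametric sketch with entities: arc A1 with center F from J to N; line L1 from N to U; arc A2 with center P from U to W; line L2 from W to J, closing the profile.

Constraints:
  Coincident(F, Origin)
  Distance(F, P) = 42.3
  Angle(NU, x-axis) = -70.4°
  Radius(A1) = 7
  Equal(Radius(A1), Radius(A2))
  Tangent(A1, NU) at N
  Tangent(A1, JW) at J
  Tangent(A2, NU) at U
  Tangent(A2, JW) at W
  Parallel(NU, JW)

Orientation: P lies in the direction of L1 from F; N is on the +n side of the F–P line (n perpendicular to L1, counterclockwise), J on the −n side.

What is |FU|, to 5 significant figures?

42.875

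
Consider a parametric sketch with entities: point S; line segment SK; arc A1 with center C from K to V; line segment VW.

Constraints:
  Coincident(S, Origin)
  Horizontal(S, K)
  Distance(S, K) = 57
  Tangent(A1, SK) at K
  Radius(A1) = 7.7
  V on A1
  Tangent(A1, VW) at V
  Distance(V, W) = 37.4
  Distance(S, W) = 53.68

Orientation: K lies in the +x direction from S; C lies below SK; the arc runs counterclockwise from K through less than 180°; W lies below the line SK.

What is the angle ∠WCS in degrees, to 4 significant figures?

64.59°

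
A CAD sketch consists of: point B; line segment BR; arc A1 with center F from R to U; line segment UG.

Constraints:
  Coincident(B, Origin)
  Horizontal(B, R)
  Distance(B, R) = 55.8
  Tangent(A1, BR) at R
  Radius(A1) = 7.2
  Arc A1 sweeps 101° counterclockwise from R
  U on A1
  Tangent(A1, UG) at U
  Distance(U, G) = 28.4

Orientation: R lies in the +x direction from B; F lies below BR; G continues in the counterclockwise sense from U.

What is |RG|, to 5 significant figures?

36.489

On A1, R sits at bearing 90° from F; a 101° counterclockwise sweep puts U at bearing 191°, so U = F + 7.2·(cos 191°, sin 191°) = (48.732, -8.5738). The tangent condition forces FU to be normal to UG, so UG runs along (−sin 191°, cos 191°); with |UG| = 28.4, G = (54.151, -36.452). Then |RG| = |G − R| = 36.489.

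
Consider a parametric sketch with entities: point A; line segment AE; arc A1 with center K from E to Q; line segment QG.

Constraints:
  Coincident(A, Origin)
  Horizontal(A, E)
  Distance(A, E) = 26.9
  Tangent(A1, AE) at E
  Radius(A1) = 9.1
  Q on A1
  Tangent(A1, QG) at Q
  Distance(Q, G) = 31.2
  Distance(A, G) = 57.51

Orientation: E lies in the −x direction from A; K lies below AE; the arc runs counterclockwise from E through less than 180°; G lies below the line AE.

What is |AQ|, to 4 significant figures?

36.21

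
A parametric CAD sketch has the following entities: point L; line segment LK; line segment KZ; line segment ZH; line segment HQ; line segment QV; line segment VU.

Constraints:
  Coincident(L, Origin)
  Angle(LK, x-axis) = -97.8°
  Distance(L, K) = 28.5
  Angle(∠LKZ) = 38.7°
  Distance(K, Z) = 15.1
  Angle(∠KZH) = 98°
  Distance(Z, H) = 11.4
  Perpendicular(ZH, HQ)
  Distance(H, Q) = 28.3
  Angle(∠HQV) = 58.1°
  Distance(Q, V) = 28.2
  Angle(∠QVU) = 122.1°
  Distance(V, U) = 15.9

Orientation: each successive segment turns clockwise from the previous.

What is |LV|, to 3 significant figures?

36.0

The perpendicularity gives HQ at right angles to ZH, so HQ runs at -51.1°; with |HQ| = 28.3, Q = (15.0, -30.1). ∠HQV = 58.1° gives QV at -173° from the x-axis; with |QV| = 28.2, V = (-13.0, -33.6). Then |LV| = |V − L| = 36.0.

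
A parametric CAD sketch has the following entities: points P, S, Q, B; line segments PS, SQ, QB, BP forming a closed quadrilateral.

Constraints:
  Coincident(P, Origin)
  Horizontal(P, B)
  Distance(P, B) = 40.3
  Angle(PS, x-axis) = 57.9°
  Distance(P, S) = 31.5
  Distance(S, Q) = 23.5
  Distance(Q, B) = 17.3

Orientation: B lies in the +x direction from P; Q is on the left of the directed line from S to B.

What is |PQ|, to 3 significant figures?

41.9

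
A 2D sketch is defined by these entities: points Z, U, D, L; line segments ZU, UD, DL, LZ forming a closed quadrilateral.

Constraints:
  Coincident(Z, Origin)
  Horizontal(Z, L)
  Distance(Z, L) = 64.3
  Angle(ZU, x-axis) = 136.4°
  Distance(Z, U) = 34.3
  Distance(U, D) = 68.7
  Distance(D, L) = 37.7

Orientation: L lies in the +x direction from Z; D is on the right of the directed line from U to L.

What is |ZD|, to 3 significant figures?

35.0

Z is at the origin; Z and L share the same y with |ZL| = 64.3 and L in +x, so L = (64.3, 0). ZU runs at 136.4° with |ZU| = 34.3, so U = (-24.8, 23.7). D is determined by |UD| = 68.7 and |DL| = 37.7 together: it lies at the intersection of circle(U, 68.7) and circle(L, 37.7). With |UL| = 92.2, the foot of the radical line on UL is 64.0 from U and the perpendicular offset is √(68.7² − 64.0²) = 25.0. Taking the right-of-UL solution: D = (30.6, -16.9).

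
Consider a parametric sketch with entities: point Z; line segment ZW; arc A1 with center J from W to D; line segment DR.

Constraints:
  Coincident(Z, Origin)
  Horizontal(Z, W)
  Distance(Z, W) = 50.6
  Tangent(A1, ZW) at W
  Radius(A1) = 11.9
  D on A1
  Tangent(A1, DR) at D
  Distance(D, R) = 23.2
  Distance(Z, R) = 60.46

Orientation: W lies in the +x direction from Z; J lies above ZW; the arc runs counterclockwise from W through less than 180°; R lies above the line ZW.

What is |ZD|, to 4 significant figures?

63.21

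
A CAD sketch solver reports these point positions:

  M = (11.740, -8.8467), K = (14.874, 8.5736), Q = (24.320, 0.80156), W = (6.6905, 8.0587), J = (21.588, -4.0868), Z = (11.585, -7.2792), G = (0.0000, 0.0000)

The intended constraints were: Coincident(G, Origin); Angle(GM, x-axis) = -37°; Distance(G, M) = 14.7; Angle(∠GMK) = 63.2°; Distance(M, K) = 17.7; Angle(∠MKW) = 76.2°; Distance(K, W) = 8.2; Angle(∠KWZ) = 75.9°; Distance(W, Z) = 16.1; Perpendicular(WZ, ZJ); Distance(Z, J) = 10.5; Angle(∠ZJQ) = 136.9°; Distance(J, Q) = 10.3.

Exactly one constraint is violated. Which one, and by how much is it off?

Distance(J, Q) = 10.3 — off by 4.70.

G = (0.00, 0.00) ✓; GM at -37.00° ✓; |GM| = 14.70 ✓; ∠GMK = 63.20° ✓; |MK| = 17.70 ✓; ∠MKW = 76.20° ✓; |KW| = 8.200 ✓; ∠KWZ = 75.90° ✓; |WZ| = 16.10 ✓; ∠(WZ, ZJ) = 90.00° ✓; |ZJ| = 10.50 ✓; ∠ZJQ = 136.9° ✓; |JQ| = 5.600 ✗.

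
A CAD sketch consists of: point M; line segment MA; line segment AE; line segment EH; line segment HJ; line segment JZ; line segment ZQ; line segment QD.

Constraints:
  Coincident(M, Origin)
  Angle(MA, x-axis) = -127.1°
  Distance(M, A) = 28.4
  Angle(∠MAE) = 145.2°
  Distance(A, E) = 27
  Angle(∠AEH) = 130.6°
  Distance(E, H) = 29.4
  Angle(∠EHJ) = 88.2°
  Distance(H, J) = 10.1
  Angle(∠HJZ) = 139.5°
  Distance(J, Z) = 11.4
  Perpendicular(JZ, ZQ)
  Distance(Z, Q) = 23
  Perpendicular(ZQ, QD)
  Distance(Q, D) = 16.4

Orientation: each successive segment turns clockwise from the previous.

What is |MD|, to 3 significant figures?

68.1

The perpendicularity gives ZQ at right angles to JZ, so ZQ runs at -73.6°; with |ZQ| = 23.0, Q = (-45.0, -26.2). ZQ is perpendicular to QD, so QD runs at -164°; with |QD| = 16.4, D = (-60.7, -30.8). Then |MD| = |D − M| = 68.1.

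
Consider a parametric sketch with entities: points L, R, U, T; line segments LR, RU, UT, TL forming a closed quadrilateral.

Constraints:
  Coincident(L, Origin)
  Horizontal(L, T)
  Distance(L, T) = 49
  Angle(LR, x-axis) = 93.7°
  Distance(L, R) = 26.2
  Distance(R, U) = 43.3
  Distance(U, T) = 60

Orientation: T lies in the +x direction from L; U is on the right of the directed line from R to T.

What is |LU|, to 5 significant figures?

18.715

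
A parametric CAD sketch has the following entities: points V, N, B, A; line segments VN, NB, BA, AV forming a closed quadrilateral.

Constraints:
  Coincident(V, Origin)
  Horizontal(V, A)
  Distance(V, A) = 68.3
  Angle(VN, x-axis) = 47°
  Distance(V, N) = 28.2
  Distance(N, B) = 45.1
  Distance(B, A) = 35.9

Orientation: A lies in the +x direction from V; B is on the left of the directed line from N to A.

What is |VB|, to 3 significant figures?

71.2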